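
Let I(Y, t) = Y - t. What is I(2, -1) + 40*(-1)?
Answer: -37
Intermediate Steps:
I(2, -1) + 40*(-1) = (2 - 1*(-1)) + 40*(-1) = (2 + 1) - 40 = 3 - 40 = -37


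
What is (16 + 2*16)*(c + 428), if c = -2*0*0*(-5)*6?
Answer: 20544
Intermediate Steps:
c = 0 (c = -0*(-5)*6 = -2*0*6 = 0*6 = 0)
(16 + 2*16)*(c + 428) = (16 + 2*16)*(0 + 428) = (16 + 32)*428 = 48*428 = 20544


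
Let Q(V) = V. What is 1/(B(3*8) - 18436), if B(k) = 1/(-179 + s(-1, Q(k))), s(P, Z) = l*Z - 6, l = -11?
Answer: -449/8277765 ≈ -5.4242e-5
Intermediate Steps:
s(P, Z) = -6 - 11*Z (s(P, Z) = -11*Z - 6 = -6 - 11*Z)
B(k) = 1/(-185 - 11*k) (B(k) = 1/(-179 + (-6 - 11*k)) = 1/(-185 - 11*k))
1/(B(3*8) - 18436) = 1/(1/(-185 - 33*8) - 18436) = 1/(1/(-185 - 11*24) - 18436) = 1/(1/(-185 - 264) - 18436) = 1/(1/(-449) - 18436) = 1/(-1/449 - 18436) = 1/(-8277765/449) = -449/8277765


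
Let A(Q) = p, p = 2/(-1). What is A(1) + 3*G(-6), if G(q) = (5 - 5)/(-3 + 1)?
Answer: -2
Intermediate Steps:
p = -2 (p = 2*(-1) = -2)
G(q) = 0 (G(q) = 0/(-2) = 0*(-1/2) = 0)
A(Q) = -2
A(1) + 3*G(-6) = -2 + 3*0 = -2 + 0 = -2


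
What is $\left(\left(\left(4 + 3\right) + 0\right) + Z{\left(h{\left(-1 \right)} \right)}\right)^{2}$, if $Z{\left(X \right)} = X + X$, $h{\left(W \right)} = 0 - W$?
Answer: $81$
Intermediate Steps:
$h{\left(W \right)} = - W$
$Z{\left(X \right)} = 2 X$
$\left(\left(\left(4 + 3\right) + 0\right) + Z{\left(h{\left(-1 \right)} \right)}\right)^{2} = \left(\left(\left(4 + 3\right) + 0\right) + 2 \left(\left(-1\right) \left(-1\right)\right)\right)^{2} = \left(\left(7 + 0\right) + 2 \cdot 1\right)^{2} = \left(7 + 2\right)^{2} = 9^{2} = 81$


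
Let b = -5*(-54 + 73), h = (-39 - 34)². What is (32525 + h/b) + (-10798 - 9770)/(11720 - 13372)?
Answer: 1274405988/39235 ≈ 32481.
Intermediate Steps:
h = 5329 (h = (-73)² = 5329)
b = -95 (b = -5*19 = -95)
(32525 + h/b) + (-10798 - 9770)/(11720 - 13372) = (32525 + 5329/(-95)) + (-10798 - 9770)/(11720 - 13372) = (32525 + 5329*(-1/95)) - 20568/(-1652) = (32525 - 5329/95) - 20568*(-1/1652) = 3084546/95 + 5142/413 = 1274405988/39235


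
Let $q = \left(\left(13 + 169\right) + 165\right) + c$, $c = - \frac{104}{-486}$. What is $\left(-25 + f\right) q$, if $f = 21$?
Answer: $- \frac{337492}{243} \approx -1388.9$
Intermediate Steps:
$c = \frac{52}{243}$ ($c = \left(-104\right) \left(- \frac{1}{486}\right) = \frac{52}{243} \approx 0.21399$)
$q = \frac{84373}{243}$ ($q = \left(\left(13 + 169\right) + 165\right) + \frac{52}{243} = \left(182 + 165\right) + \frac{52}{243} = 347 + \frac{52}{243} = \frac{84373}{243} \approx 347.21$)
$\left(-25 + f\right) q = \left(-25 + 21\right) \frac{84373}{243} = \left(-4\right) \frac{84373}{243} = - \frac{337492}{243}$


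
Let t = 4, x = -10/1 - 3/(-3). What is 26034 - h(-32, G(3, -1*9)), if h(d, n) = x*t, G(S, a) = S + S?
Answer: 26070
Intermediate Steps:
x = -9 (x = -10*1 - 3*(-1/3) = -10 + 1 = -9)
G(S, a) = 2*S
h(d, n) = -36 (h(d, n) = -9*4 = -36)
26034 - h(-32, G(3, -1*9)) = 26034 - 1*(-36) = 26034 + 36 = 26070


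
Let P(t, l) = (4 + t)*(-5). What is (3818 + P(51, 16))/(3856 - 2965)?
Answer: 1181/297 ≈ 3.9764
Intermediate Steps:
P(t, l) = -20 - 5*t
(3818 + P(51, 16))/(3856 - 2965) = (3818 + (-20 - 5*51))/(3856 - 2965) = (3818 + (-20 - 255))/891 = (3818 - 275)*(1/891) = 3543*(1/891) = 1181/297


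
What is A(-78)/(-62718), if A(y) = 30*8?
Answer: -40/10453 ≈ -0.0038267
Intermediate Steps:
A(y) = 240
A(-78)/(-62718) = 240/(-62718) = 240*(-1/62718) = -40/10453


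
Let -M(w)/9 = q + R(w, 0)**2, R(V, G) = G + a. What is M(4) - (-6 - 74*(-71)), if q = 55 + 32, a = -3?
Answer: -6112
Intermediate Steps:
R(V, G) = -3 + G (R(V, G) = G - 3 = -3 + G)
q = 87
M(w) = -864 (M(w) = -9*(87 + (-3 + 0)**2) = -9*(87 + (-3)**2) = -9*(87 + 9) = -9*96 = -864)
M(4) - (-6 - 74*(-71)) = -864 - (-6 - 74*(-71)) = -864 - (-6 + 5254) = -864 - 1*5248 = -864 - 5248 = -6112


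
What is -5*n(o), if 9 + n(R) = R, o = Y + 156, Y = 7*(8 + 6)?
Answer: -1225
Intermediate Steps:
Y = 98 (Y = 7*14 = 98)
o = 254 (o = 98 + 156 = 254)
n(R) = -9 + R
-5*n(o) = -5*(-9 + 254) = -5*245 = -1225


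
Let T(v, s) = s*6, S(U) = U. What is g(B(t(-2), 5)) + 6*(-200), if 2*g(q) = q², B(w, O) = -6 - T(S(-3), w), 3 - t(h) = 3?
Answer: -1182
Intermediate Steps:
t(h) = 0 (t(h) = 3 - 1*3 = 3 - 3 = 0)
T(v, s) = 6*s
B(w, O) = -6 - 6*w
g(q) = q²/2
g(B(t(-2), 5)) + 6*(-200) = (-6 - 6*0)²/2 + 6*(-200) = (-6 + 0)²/2 - 1200 = (½)*(-6)² - 1200 = (½)*36 - 1200 = 18 - 1200 = -1182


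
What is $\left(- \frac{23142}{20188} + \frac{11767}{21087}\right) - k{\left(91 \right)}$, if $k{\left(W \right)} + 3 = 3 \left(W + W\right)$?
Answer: $- \frac{16529136319}{30407454} \approx -543.59$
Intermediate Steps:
$k{\left(W \right)} = -3 + 6 W$ ($k{\left(W \right)} = -3 + 3 \left(W + W\right) = -3 + 3 \cdot 2 W = -3 + 6 W$)
$\left(- \frac{23142}{20188} + \frac{11767}{21087}\right) - k{\left(91 \right)} = \left(- \frac{23142}{20188} + \frac{11767}{21087}\right) - \left(-3 + 6 \cdot 91\right) = \left(\left(-23142\right) \frac{1}{20188} + 11767 \cdot \frac{1}{21087}\right) - \left(-3 + 546\right) = \left(- \frac{1653}{1442} + \frac{11767}{21087}\right) - 543 = - \frac{17888797}{30407454} - 543 = - \frac{16529136319}{30407454}$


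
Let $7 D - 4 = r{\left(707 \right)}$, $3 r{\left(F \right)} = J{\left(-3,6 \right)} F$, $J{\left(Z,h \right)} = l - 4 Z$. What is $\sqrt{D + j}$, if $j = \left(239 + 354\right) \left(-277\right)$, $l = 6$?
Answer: $\frac{i \sqrt{8019067}}{7} \approx 404.54 i$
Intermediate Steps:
$J{\left(Z,h \right)} = 6 - 4 Z$
$r{\left(F \right)} = 6 F$ ($r{\left(F \right)} = \frac{\left(6 - -12\right) F}{3} = \frac{\left(6 + 12\right) F}{3} = \frac{18 F}{3} = 6 F$)
$D = \frac{4246}{7}$ ($D = \frac{4}{7} + \frac{6 \cdot 707}{7} = \frac{4}{7} + \frac{1}{7} \cdot 4242 = \frac{4}{7} + 606 = \frac{4246}{7} \approx 606.57$)
$j = -164261$ ($j = 593 \left(-277\right) = -164261$)
$\sqrt{D + j} = \sqrt{\frac{4246}{7} - 164261} = \sqrt{- \frac{1145581}{7}} = \frac{i \sqrt{8019067}}{7}$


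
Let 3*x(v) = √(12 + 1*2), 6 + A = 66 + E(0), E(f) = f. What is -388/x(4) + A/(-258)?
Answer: -10/43 - 582*√14/7 ≈ -311.32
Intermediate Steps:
A = 60 (A = -6 + (66 + 0) = -6 + 66 = 60)
x(v) = √14/3 (x(v) = √(12 + 1*2)/3 = √(12 + 2)/3 = √14/3)
-388/x(4) + A/(-258) = -388*3*√14/14 + 60/(-258) = -582*√14/7 + 60*(-1/258) = -582*√14/7 - 10/43 = -10/43 - 582*√14/7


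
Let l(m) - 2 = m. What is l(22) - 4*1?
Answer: 20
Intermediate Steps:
l(m) = 2 + m
l(22) - 4*1 = (2 + 22) - 4*1 = 24 - 4 = 20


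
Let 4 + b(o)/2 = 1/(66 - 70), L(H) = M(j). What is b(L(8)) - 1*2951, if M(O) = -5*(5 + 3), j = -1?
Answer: -5919/2 ≈ -2959.5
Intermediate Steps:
M(O) = -40 (M(O) = -5*8 = -40)
L(H) = -40
b(o) = -17/2 (b(o) = -8 + 2/(66 - 70) = -8 + 2/(-4) = -8 + 2*(-¼) = -8 - ½ = -17/2)
b(L(8)) - 1*2951 = -17/2 - 1*2951 = -17/2 - 2951 = -5919/2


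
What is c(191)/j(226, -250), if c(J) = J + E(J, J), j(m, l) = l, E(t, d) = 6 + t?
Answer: -194/125 ≈ -1.5520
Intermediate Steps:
c(J) = 6 + 2*J (c(J) = J + (6 + J) = 6 + 2*J)
c(191)/j(226, -250) = (6 + 2*191)/(-250) = (6 + 382)*(-1/250) = 388*(-1/250) = -194/125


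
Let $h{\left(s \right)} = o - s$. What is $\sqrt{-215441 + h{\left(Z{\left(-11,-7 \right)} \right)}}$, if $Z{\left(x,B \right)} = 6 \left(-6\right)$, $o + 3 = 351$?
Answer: $i \sqrt{215057} \approx 463.74 i$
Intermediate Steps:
$o = 348$ ($o = -3 + 351 = 348$)
$Z{\left(x,B \right)} = -36$
$h{\left(s \right)} = 348 - s$
$\sqrt{-215441 + h{\left(Z{\left(-11,-7 \right)} \right)}} = \sqrt{-215441 + \left(348 - -36\right)} = \sqrt{-215441 + \left(348 + 36\right)} = \sqrt{-215441 + 384} = \sqrt{-215057} = i \sqrt{215057}$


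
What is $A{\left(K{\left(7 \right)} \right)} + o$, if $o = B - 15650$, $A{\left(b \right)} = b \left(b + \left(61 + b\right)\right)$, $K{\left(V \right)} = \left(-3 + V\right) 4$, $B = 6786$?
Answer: $-7376$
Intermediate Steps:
$K{\left(V \right)} = -12 + 4 V$
$A{\left(b \right)} = b \left(61 + 2 b\right)$
$o = -8864$ ($o = 6786 - 15650 = -8864$)
$A{\left(K{\left(7 \right)} \right)} + o = \left(-12 + 4 \cdot 7\right) \left(61 + 2 \left(-12 + 4 \cdot 7\right)\right) - 8864 = \left(-12 + 28\right) \left(61 + 2 \left(-12 + 28\right)\right) - 8864 = 16 \left(61 + 2 \cdot 16\right) - 8864 = 16 \left(61 + 32\right) - 8864 = 16 \cdot 93 - 8864 = 1488 - 8864 = -7376$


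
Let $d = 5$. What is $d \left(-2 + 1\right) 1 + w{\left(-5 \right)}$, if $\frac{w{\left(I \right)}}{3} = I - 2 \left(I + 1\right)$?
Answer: $4$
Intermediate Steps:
$w{\left(I \right)} = -6 - 3 I$ ($w{\left(I \right)} = 3 \left(I - 2 \left(I + 1\right)\right) = 3 \left(I - 2 \left(1 + I\right)\right) = 3 \left(I - \left(2 + 2 I\right)\right) = 3 \left(-2 - I\right) = -6 - 3 I$)
$d \left(-2 + 1\right) 1 + w{\left(-5 \right)} = 5 \left(-2 + 1\right) 1 - -9 = 5 \left(\left(-1\right) 1\right) + \left(-6 + 15\right) = 5 \left(-1\right) + 9 = -5 + 9 = 4$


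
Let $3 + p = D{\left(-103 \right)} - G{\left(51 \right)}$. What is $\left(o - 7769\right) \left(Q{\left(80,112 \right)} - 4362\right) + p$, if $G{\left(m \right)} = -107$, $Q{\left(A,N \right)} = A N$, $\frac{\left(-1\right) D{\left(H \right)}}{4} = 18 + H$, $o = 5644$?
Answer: $-9770306$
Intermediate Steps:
$D{\left(H \right)} = -72 - 4 H$ ($D{\left(H \right)} = - 4 \left(18 + H\right) = -72 - 4 H$)
$p = 444$ ($p = -3 - -447 = -3 + \left(\left(-72 + 412\right) + 107\right) = -3 + \left(340 + 107\right) = -3 + 447 = 444$)
$\left(o - 7769\right) \left(Q{\left(80,112 \right)} - 4362\right) + p = \left(5644 - 7769\right) \left(80 \cdot 112 - 4362\right) + 444 = - 2125 \left(8960 - 4362\right) + 444 = \left(-2125\right) 4598 + 444 = -9770750 + 444 = -9770306$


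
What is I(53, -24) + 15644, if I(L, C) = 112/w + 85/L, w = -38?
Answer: 15752155/1007 ≈ 15643.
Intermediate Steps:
I(L, C) = -56/19 + 85/L (I(L, C) = 112/(-38) + 85/L = 112*(-1/38) + 85/L = -56/19 + 85/L)
I(53, -24) + 15644 = (-56/19 + 85/53) + 15644 = -1353/1007 + 15644 = 15752155/1007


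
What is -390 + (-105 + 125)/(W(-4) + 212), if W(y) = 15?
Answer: -88510/227 ≈ -389.91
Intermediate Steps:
-390 + (-105 + 125)/(W(-4) + 212) = -390 + (-105 + 125)/(15 + 212) = -390 + 20/227 = -88510/227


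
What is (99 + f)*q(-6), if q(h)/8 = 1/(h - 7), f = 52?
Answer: -1208/13 ≈ -92.923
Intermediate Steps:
q(h) = 8/(-7 + h) (q(h) = 8/(h - 7) = 8/(-7 + h))
(99 + f)*q(-6) = (99 + 52)*(8/(-7 - 6)) = 151*(8/(-13)) = 151*(8*(-1/13)) = 151*(-8/13) = -1208/13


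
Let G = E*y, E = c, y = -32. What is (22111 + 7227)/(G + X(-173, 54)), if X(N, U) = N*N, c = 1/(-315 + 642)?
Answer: 9593526/9786751 ≈ 0.98026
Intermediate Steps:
c = 1/327 ≈ 0.0030581
X(N, U) = N²
E = 1/327 ≈ 0.0030581
G = -32/327 (G = (1/327)*(-32) = -32/327 ≈ -0.097859)
(22111 + 7227)/(G + X(-173, 54)) = (22111 + 7227)/(-32/327 + (-173)²) = 29338/(-32/327 + 29929) = 29338/(9786751/327) = 29338*(327/9786751) = 9593526/9786751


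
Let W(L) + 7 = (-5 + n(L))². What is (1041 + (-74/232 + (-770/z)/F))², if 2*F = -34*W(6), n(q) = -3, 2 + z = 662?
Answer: 123152243202830521/113711932944 ≈ 1.0830e+6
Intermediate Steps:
z = 660 (z = -2 + 662 = 660)
W(L) = 57 (W(L) = -7 + (-5 - 3)² = -7 + (-8)² = -7 + 64 = 57)
F = -969 (F = (-34*57)/2 = (½)*(-1938) = -969)
(1041 + (-74/232 + (-770/z)/F))² = (1041 + (-74/232 - 770/660/(-969)))² = (1041 + (-74*1/232 - 770*1/660*(-1/969)))² = (1041 + (-37/116 - 7/6*(-1/969)))² = (1041 + (-37/116 + 7/5814))² = (1041 - 107153/337212)² = (350930539/337212)² = 123152243202830521/113711932944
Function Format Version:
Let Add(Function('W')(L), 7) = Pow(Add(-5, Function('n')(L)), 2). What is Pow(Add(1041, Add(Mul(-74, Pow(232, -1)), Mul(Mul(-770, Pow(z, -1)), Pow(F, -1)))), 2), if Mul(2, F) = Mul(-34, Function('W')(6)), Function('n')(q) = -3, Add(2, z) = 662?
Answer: Rational(123152243202830521, 113711932944) ≈ 1.0830e+6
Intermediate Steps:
z = 660 (z = Add(-2, 662) = 660)
Function('W')(L) = 57 (Function('W')(L) = Add(-7, Pow(Add(-5, -3), 2)) = Add(-7, Pow(-8, 2)) = Add(-7, 64) = 57)
F = -969 (F = Mul(Rational(1, 2), Mul(-34, 57)) = Mul(Rational(1, 2), -1938) = -969)
Pow(Add(1041, Add(Mul(-74, Pow(232, -1)), Mul(Mul(-770, Pow(z, -1)), Pow(F, -1)))), 2) = Pow(Add(1041, Add(Mul(-74, Pow(232, -1)), Mul(Mul(-770, Pow(660, -1)), Pow(-969, -1)))), 2) = Pow(Add(1041, Add(Mul(-74, Rational(1, 232)), Mul(Mul(-770, Rational(1, 660)), Rational(-1, 969)))), 2) = Pow(Add(1041, Add(Rational(-37, 116), Mul(Rational(-7, 6), Rational(-1, 969)))), 2) = Pow(Add(1041, Add(Rational(-37, 116), Rational(7, 5814))), 2) = Pow(Add(1041, Rational(-107153, 337212)), 2) = Pow(Rational(350930539, 337212), 2) = Rational(123152243202830521, 113711932944)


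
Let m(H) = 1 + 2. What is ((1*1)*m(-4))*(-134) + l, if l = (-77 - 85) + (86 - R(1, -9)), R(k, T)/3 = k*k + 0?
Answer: -481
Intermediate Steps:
m(H) = 3
R(k, T) = 3*k² (R(k, T) = 3*(k*k + 0) = 3*(k² + 0) = 3*k²)
l = -79 (l = (-77 - 85) + (86 - 3*1²) = -162 + (86 - 3) = -162 + 83 = -79)
((1*1)*m(-4))*(-134) + l = ((1*1)*3)*(-134) - 79 = (1*3)*(-134) - 79 = 3*(-134) - 79 = -402 - 79 = -481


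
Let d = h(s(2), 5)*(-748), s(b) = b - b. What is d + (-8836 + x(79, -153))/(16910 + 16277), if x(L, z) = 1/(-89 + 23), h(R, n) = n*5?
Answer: -5851425511/312906 ≈ -18700.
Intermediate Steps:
s(b) = 0
h(R, n) = 5*n
d = -18700 (d = (5*5)*(-748) = 25*(-748) = -18700)
x(L, z) = -1/66 (x(L, z) = 1/(-66) = -1/66)
d + (-8836 + x(79, -153))/(16910 + 16277) = -18700 + (-8836 - 1/66)/(16910 + 16277) = -18700 - 583177/66/33187 = -18700 - 583177/66*1/33187 = -18700 - 83311/312906 = -5851425511/312906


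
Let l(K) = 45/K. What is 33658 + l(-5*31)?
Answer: 1043389/31 ≈ 33658.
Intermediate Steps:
33658 + l(-5*31) = 33658 + 45/((-5*31)) = 33658 + 45/(-155) = 33658 + 45*(-1/155) = 33658 - 9/31 = 1043389/31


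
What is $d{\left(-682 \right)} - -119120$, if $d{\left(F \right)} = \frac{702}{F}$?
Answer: $\frac{40619569}{341} \approx 1.1912 \cdot 10^{5}$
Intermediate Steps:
$d{\left(-682 \right)} - -119120 = \frac{702}{-682} - -119120 = 702 \left(- \frac{1}{682}\right) + 119120 = - \frac{351}{341} + 119120 = \frac{40619569}{341}$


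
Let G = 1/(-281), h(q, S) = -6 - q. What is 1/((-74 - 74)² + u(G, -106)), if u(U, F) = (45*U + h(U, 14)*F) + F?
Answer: 281/6303803 ≈ 4.4576e-5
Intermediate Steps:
G = -1/281 ≈ -0.0035587
u(U, F) = F + 45*U + F*(-6 - U) (u(U, F) = (45*U + (-6 - U)*F) + F = (45*U + F*(-6 - U)) + F = F + 45*U + F*(-6 - U))
1/((-74 - 74)² + u(G, -106)) = 1/((-74 - 74)² + (-106 + 45*(-1/281) - 1*(-106)*(6 - 1/281))) = 1/((-148)² + (-106 - 45/281 - 1*(-106)*1685/281)) = 1/(21904 + (-106 - 45/281 + 178610/281)) = 1/(21904 + 148779/281) = 1/(6303803/281) = 281/6303803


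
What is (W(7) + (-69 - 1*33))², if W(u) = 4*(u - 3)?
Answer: 7396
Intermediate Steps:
W(u) = -12 + 4*u (W(u) = 4*(-3 + u) = -12 + 4*u)
(W(7) + (-69 - 1*33))² = ((-12 + 4*7) + (-69 - 1*33))² = ((-12 + 28) + (-69 - 33))² = (16 - 102)² = (-86)² = 7396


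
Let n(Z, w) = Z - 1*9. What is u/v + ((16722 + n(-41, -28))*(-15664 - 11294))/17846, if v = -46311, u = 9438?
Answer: -3469059856814/137744351 ≈ -25185.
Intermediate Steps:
n(Z, w) = -9 + Z (n(Z, w) = Z - 9 = -9 + Z)
u/v + ((16722 + n(-41, -28))*(-15664 - 11294))/17846 = 9438/(-46311) + ((16722 + (-9 - 41))*(-15664 - 11294))/17846 = 9438*(-1/46311) + ((16722 - 50)*(-26958))*(1/17846) = -3146/15437 + (16672*(-26958))*(1/17846) = -3146/15437 - 449443776*1/17846 = -3146/15437 - 224721888/8923 = -3469059856814/137744351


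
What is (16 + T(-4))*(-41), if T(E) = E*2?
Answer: -328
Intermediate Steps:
T(E) = 2*E
(16 + T(-4))*(-41) = (16 + 2*(-4))*(-41) = (16 - 8)*(-41) = 8*(-41) = -328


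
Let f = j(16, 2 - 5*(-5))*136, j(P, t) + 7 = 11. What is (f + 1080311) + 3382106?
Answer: 4462961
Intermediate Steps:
j(P, t) = 4 (j(P, t) = -7 + 11 = 4)
f = 544 (f = 4*136 = 544)
(f + 1080311) + 3382106 = (544 + 1080311) + 3382106 = 1080855 + 3382106 = 4462961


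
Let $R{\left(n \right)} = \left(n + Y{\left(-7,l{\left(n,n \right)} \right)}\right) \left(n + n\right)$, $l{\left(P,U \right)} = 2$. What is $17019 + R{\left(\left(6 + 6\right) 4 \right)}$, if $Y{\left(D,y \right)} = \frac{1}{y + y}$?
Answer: $21651$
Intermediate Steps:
$Y{\left(D,y \right)} = \frac{1}{2 y}$
$R{\left(n \right)} = 2 n \left(\frac{1}{4} + n\right)$ ($R{\left(n \right)} = \left(n + \frac{1}{2 \cdot 2}\right) \left(n + n\right) = \left(n + \frac{1}{2} \cdot \frac{1}{2}\right) 2 n = \left(n + \frac{1}{4}\right) 2 n = \left(\frac{1}{4} + n\right) 2 n = 2 n \left(\frac{1}{4} + n\right)$)
$17019 + R{\left(\left(6 + 6\right) 4 \right)} = 17019 + \frac{\left(6 + 6\right) 4 \left(1 + 4 \left(6 + 6\right) 4\right)}{2} = 17019 + \frac{12 \cdot 4 \left(1 + 4 \cdot 12 \cdot 4\right)}{2} = 17019 + \frac{1}{2} \cdot 48 \left(1 + 4 \cdot 48\right) = 17019 + \frac{1}{2} \cdot 48 \left(1 + 192\right) = 17019 + \frac{1}{2} \cdot 48 \cdot 193 = 17019 + 4632 = 21651$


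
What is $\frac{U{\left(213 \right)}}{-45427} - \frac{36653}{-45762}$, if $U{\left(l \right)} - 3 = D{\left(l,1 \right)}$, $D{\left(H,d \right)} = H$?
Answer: $\frac{1655151239}{2078830374} \approx 0.79619$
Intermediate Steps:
$U{\left(l \right)} = 3 + l$
$\frac{U{\left(213 \right)}}{-45427} - \frac{36653}{-45762} = \frac{3 + 213}{-45427} - \frac{36653}{-45762} = 216 \left(- \frac{1}{45427}\right) - - \frac{36653}{45762} = - \frac{216}{45427} + \frac{36653}{45762} = \frac{1655151239}{2078830374}$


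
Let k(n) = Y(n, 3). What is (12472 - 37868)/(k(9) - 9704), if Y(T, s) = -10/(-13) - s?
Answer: 330148/126181 ≈ 2.6165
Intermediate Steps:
Y(T, s) = 10/13 - s (Y(T, s) = -10*(-1/13) - s = 10/13 - s)
k(n) = -29/13 (k(n) = 10/13 - 1*3 = 10/13 - 3 = -29/13)
(12472 - 37868)/(k(9) - 9704) = (12472 - 37868)/(-29/13 - 9704) = -25396/(-126181/13) = -25396*(-13/126181) = 330148/126181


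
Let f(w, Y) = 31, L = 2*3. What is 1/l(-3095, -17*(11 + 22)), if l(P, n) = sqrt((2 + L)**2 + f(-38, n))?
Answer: sqrt(95)/95 ≈ 0.10260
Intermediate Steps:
L = 6
l(P, n) = sqrt(95) (l(P, n) = sqrt((2 + 6)**2 + 31) = sqrt(8**2 + 31) = sqrt(64 + 31) = sqrt(95))
1/l(-3095, -17*(11 + 22)) = 1/(sqrt(95)) = sqrt(95)/95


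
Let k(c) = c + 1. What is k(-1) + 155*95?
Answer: 14725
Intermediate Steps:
k(c) = 1 + c
k(-1) + 155*95 = (1 - 1) + 155*95 = 0 + 14725 = 14725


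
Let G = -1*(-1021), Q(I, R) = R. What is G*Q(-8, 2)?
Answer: 2042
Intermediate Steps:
G = 1021
G*Q(-8, 2) = 1021*2 = 2042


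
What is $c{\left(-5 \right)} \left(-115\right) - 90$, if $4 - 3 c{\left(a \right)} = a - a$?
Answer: $- \frac{730}{3} \approx -243.33$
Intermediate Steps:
$c{\left(a \right)} = \frac{4}{3}$ ($c{\left(a \right)} = \frac{4}{3} - \frac{a - a}{3} = \frac{4}{3} - 0 = \frac{4}{3} + 0 = \frac{4}{3}$)
$c{\left(-5 \right)} \left(-115\right) - 90 = \frac{4}{3} \left(-115\right) - 90 = - \frac{460}{3} - 90 = - \frac{730}{3}$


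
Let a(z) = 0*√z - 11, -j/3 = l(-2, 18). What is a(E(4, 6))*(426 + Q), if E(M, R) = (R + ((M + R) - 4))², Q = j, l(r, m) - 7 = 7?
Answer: -4224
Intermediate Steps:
l(r, m) = 14 (l(r, m) = 7 + 7 = 14)
j = -42 (j = -3*14 = -42)
Q = -42
E(M, R) = (-4 + M + 2*R)² (E(M, R) = (R + (-4 + M + R))² = (-4 + M + 2*R)²)
a(z) = -11 (a(z) = 0 - 11 = -11)
a(E(4, 6))*(426 + Q) = -11*(426 - 42) = -11*384 = -4224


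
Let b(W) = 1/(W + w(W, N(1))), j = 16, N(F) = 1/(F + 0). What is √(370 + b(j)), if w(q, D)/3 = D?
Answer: √133589/19 ≈ 19.237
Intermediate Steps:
N(F) = 1/F
w(q, D) = 3*D
b(W) = 1/(3 + W) (b(W) = 1/(W + 3/1) = 1/(W + 3*1) = 1/(W + 3) = 1/(3 + W))
√(370 + b(j)) = √(370 + 1/(3 + 16)) = √(370 + 1/19) = √(7031/19) = √133589/19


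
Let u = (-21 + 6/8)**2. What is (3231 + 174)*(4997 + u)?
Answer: 294576765/16 ≈ 1.8411e+7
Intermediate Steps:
u = 6561/16 (u = (-21 + 6*(1/8))**2 = (-21 + 3/4)**2 = (-81/4)**2 = 6561/16 ≈ 410.06)
(3231 + 174)*(4997 + u) = (3231 + 174)*(4997 + 6561/16) = 3405*(86513/16) = 294576765/16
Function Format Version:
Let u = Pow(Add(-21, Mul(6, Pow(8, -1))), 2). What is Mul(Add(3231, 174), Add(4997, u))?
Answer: Rational(294576765, 16) ≈ 1.8411e+7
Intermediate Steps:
u = Rational(6561, 16) (u = Pow(Add(-21, Mul(6, Rational(1, 8))), 2) = Pow(Add(-21, Rational(3, 4)), 2) = Pow(Rational(-81, 4), 2) = Rational(6561, 16) ≈ 410.06)
Mul(Add(3231, 174), Add(4997, u)) = Mul(Add(3231, 174), Add(4997, Rational(6561, 16))) = Mul(3405, Rational(86513, 16)) = Rational(294576765, 16)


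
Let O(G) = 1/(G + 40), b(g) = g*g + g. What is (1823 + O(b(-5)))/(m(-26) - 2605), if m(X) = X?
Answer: -109381/157860 ≈ -0.69290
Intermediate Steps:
b(g) = g + g**2 (b(g) = g**2 + g = g + g**2)
O(G) = 1/(40 + G)
(1823 + O(b(-5)))/(m(-26) - 2605) = (1823 + 1/(40 - 5*(1 - 5)))/(-26 - 2605) = (1823 + 1/(40 - 5*(-4)))/(-2631) = (1823 + 1/(40 + 20))*(-1/2631) = (1823 + 1/60)*(-1/2631) = (109381/60)*(-1/2631) = -109381/157860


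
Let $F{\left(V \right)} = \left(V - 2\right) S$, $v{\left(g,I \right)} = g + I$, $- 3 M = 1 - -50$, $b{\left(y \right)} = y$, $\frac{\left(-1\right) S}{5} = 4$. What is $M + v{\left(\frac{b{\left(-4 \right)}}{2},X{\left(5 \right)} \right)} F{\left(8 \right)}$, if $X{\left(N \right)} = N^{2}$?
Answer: $-2777$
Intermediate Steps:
$S = -20$ ($S = \left(-5\right) 4 = -20$)
$M = -17$ ($M = - \frac{1 - -50}{3} = - \frac{1 + 50}{3} = \left(- \frac{1}{3}\right) 51 = -17$)
$v{\left(g,I \right)} = I + g$
$F{\left(V \right)} = 40 - 20 V$ ($F{\left(V \right)} = \left(V - 2\right) \left(-20\right) = \left(-2 + V\right) \left(-20\right) = 40 - 20 V$)
$M + v{\left(\frac{b{\left(-4 \right)}}{2},X{\left(5 \right)} \right)} F{\left(8 \right)} = -17 + \left(5^{2} - \frac{4}{2}\right) \left(40 - 160\right) = -17 + \left(25 - 2\right) \left(40 - 160\right) = -17 + \left(25 - 2\right) \left(-120\right) = -17 + 23 \left(-120\right) = -17 - 2760 = -2777$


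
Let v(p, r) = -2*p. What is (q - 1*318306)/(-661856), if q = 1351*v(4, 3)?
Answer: 164557/330928 ≈ 0.49726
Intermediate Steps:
q = -10808 (q = 1351*(-2*4) = 1351*(-8) = -10808)
(q - 1*318306)/(-661856) = (-10808 - 1*318306)/(-661856) = (-10808 - 318306)*(-1/661856) = -329114*(-1/661856) = 164557/330928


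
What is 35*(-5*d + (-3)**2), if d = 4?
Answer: -385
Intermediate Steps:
35*(-5*d + (-3)**2) = 35*(-5*4 + (-3)**2) = 35*(-20 + 9) = 35*(-11) = -385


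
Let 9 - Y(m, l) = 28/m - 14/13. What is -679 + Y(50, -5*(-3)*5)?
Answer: -217582/325 ≈ -669.48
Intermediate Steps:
Y(m, l) = 131/13 - 28/m (Y(m, l) = 9 - (28/m - 14/13) = 9 - (-14/13 + 28/m) = 9 + (14/13 - 28/m) = 131/13 - 28/m)
-679 + Y(50, -5*(-3)*5) = -679 + (131/13 - 28/50) = -679 + (131/13 - 28*1/50) = -679 + (131/13 - 14/25) = -679 + 3093/325 = -217582/325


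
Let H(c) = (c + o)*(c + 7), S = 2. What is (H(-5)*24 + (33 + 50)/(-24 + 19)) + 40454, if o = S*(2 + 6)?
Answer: 204827/5 ≈ 40965.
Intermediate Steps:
o = 16 (o = 2*(2 + 6) = 2*8 = 16)
H(c) = (7 + c)*(16 + c) (H(c) = (c + 16)*(c + 7) = (16 + c)*(7 + c) = (7 + c)*(16 + c))
(H(-5)*24 + (33 + 50)/(-24 + 19)) + 40454 = ((112 + (-5)**2 + 23*(-5))*24 + (33 + 50)/(-24 + 19)) + 40454 = ((112 + 25 - 115)*24 + 83/(-5)) + 40454 = (22*24 + 83*(-1/5)) + 40454 = (528 - 83/5) + 40454 = 2557/5 + 40454 = 204827/5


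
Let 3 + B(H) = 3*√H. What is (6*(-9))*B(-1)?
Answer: 162 - 162*I ≈ 162.0 - 162.0*I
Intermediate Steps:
B(H) = -3 + 3*√H
(6*(-9))*B(-1) = (6*(-9))*(-3 + 3*√(-1)) = -54*(-3 + 3*I) = 162 - 162*I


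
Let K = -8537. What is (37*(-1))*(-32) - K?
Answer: 9721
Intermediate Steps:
(37*(-1))*(-32) - K = (37*(-1))*(-32) - 1*(-8537) = -37*(-32) + 8537 = 1184 + 8537 = 9721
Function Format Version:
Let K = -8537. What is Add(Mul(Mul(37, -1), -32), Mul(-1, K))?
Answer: 9721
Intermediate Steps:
Add(Mul(Mul(37, -1), -32), Mul(-1, K)) = Add(Mul(Mul(37, -1), -32), Mul(-1, -8537)) = Add(Mul(-37, -32), 8537) = Add(1184, 8537) = 9721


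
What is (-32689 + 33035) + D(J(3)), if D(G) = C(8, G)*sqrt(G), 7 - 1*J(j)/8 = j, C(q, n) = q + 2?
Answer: 346 + 40*sqrt(2) ≈ 402.57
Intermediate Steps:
C(q, n) = 2 + q
J(j) = 56 - 8*j
D(G) = 10*sqrt(G) (D(G) = (2 + 8)*sqrt(G) = 10*sqrt(G))
(-32689 + 33035) + D(J(3)) = (-32689 + 33035) + 10*sqrt(56 - 8*3) = 346 + 10*sqrt(56 - 24) = 346 + 10*sqrt(32) = 346 + 10*(4*sqrt(2)) = 346 + 40*sqrt(2)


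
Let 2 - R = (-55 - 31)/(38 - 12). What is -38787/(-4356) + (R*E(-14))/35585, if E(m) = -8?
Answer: 543656231/61063860 ≈ 8.9031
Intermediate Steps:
R = 69/13 (R = 2 - (-55 - 31)/(38 - 12) = 2 - (-86)/26 = 2 - 1*(-43/13) = 2 + 43/13 = 69/13 ≈ 5.3077)
-38787/(-4356) + (R*E(-14))/35585 = -38787/(-4356) + ((69/13)*(-8))/35585 = -38787*(-1/4356) - 552/13*1/35585 = 12929/1452 - 552/462605 = 543656231/61063860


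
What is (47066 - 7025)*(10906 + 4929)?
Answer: 634049235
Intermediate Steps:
(47066 - 7025)*(10906 + 4929) = 40041*15835 = 634049235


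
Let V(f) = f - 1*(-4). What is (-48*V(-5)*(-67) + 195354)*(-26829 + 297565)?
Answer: 52018673568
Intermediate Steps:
V(f) = 4 + f (V(f) = f + 4 = 4 + f)
(-48*V(-5)*(-67) + 195354)*(-26829 + 297565) = (-48*(4 - 5)*(-67) + 195354)*(-26829 + 297565) = (-48*(-1)*(-67) + 195354)*270736 = (48*(-67) + 195354)*270736 = (-3216 + 195354)*270736 = 192138*270736 = 52018673568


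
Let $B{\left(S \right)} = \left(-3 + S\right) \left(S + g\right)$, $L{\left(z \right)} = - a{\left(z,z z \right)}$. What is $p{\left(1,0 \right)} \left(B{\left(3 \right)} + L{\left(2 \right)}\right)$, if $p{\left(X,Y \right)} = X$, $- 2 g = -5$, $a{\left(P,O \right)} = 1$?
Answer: $-1$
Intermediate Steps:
$g = \frac{5}{2}$ ($g = \left(- \frac{1}{2}\right) \left(-5\right) = \frac{5}{2} \approx 2.5$)
$L{\left(z \right)} = -1$ ($L{\left(z \right)} = \left(-1\right) 1 = -1$)
$B{\left(S \right)} = \left(-3 + S\right) \left(\frac{5}{2} + S\right)$ ($B{\left(S \right)} = \left(-3 + S\right) \left(S + \frac{5}{2}\right) = \left(-3 + S\right) \left(\frac{5}{2} + S\right)$)
$p{\left(1,0 \right)} \left(B{\left(3 \right)} + L{\left(2 \right)}\right) = 1 \left(\left(- \frac{15}{2} + 3^{2} - \frac{3}{2}\right) - 1\right) = 1 \left(\left(- \frac{15}{2} + 9 - \frac{3}{2}\right) - 1\right) = 1 \left(0 - 1\right) = 1 \left(-1\right) = -1$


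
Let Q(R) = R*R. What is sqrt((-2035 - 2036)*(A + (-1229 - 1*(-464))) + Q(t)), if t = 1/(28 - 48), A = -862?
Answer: sqrt(2649406801)/20 ≈ 2573.6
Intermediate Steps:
t = -1/20 (t = 1/(-20) = -1/20 ≈ -0.050000)
Q(R) = R**2
sqrt((-2035 - 2036)*(A + (-1229 - 1*(-464))) + Q(t)) = sqrt((-2035 - 2036)*(-862 + (-1229 - 1*(-464))) + (-1/20)**2) = sqrt(-4071*(-862 + (-1229 + 464)) + 1/400) = sqrt(-4071*(-862 - 765) + 1/400) = sqrt(-4071*(-1627) + 1/400) = sqrt(6623517 + 1/400) = sqrt(2649406801/400) = sqrt(2649406801)/20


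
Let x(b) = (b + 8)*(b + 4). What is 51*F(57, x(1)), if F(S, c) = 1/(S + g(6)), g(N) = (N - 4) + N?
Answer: 51/65 ≈ 0.78462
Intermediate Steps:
x(b) = (4 + b)*(8 + b) (x(b) = (8 + b)*(4 + b) = (4 + b)*(8 + b))
g(N) = -4 + 2*N (g(N) = (-4 + N) + N = -4 + 2*N)
F(S, c) = 1/(8 + S) (F(S, c) = 1/(S + (-4 + 2*6)) = 1/(S + (-4 + 12)) = 1/(S + 8) = 1/(8 + S))
51*F(57, x(1)) = 51/(8 + 57) = 51/65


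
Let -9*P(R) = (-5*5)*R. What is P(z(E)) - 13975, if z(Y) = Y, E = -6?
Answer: -41975/3 ≈ -13992.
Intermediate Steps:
P(R) = 25*R/9 (P(R) = -(-5*5)*R/9 = -(-25)*R/9 = 25*R/9)
P(z(E)) - 13975 = (25/9)*(-6) - 13975 = -50/3 - 13975 = -41975/3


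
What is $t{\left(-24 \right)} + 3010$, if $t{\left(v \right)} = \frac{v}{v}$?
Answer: $3011$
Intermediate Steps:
$t{\left(v \right)} = 1$
$t{\left(-24 \right)} + 3010 = 1 + 3010 = 3011$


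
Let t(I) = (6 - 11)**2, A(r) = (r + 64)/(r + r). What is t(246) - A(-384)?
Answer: 295/12 ≈ 24.583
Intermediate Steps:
A(r) = (64 + r)/(2*r) (A(r) = (64 + r)/((2*r)) = (64 + r)*(1/(2*r)) = (64 + r)/(2*r))
t(I) = 25 (t(I) = (-5)**2 = 25)
t(246) - A(-384) = 25 - (64 - 384)/(2*(-384)) = 25 - (-1)*(-320)/(2*384) = 25 - 1*5/12 = 25 - 5/12 = 295/12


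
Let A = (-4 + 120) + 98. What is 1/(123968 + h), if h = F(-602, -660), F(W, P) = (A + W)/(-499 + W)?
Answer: 1101/136489156 ≈ 8.0666e-6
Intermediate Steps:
A = 214 (A = 116 + 98 = 214)
F(W, P) = (214 + W)/(-499 + W)
h = 388/1101 (h = (214 - 602)/(-499 - 602) = -388/(-1101) = -1/1101*(-388) = 388/1101 ≈ 0.35241)
1/(123968 + h) = 1/(123968 + 388/1101) = 1/(136489156/1101) = 1101/136489156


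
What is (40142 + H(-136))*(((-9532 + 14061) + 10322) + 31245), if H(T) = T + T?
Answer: 1837847520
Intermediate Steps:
H(T) = 2*T
(40142 + H(-136))*(((-9532 + 14061) + 10322) + 31245) = (40142 + 2*(-136))*(((-9532 + 14061) + 10322) + 31245) = (40142 - 272)*((4529 + 10322) + 31245) = 39870*(14851 + 31245) = 39870*46096 = 1837847520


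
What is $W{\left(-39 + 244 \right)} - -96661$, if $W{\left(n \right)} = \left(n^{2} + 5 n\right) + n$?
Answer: $139916$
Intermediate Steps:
$W{\left(n \right)} = n^{2} + 6 n$
$W{\left(-39 + 244 \right)} - -96661 = \left(-39 + 244\right) \left(6 + \left(-39 + 244\right)\right) - -96661 = 205 \left(6 + 205\right) + 96661 = 205 \cdot 211 + 96661 = 43255 + 96661 = 139916$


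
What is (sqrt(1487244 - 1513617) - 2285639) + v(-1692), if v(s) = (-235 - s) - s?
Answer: -2282490 + I*sqrt(26373) ≈ -2.2825e+6 + 162.4*I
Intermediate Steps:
v(s) = -235 - 2*s
(sqrt(1487244 - 1513617) - 2285639) + v(-1692) = (sqrt(1487244 - 1513617) - 2285639) + (-235 - 2*(-1692)) = (sqrt(-26373) - 2285639) + (-235 + 3384) = (I*sqrt(26373) - 2285639) + 3149 = (-2285639 + I*sqrt(26373)) + 3149 = -2282490 + I*sqrt(26373)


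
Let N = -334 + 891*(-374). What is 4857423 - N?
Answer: 5190991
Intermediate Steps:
N = -333568 (N = -334 - 333234 = -333568)
4857423 - N = 4857423 - 1*(-333568) = 4857423 + 333568 = 5190991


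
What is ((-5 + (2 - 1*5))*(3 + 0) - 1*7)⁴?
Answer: 923521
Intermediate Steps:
((-5 + (2 - 1*5))*(3 + 0) - 1*7)⁴ = ((-5 + (2 - 5))*3 - 7)⁴ = ((-5 - 3)*3 - 7)⁴ = (-8*3 - 7)⁴ = (-24 - 7)⁴ = (-31)⁴ = 923521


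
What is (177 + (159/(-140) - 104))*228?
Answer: 573477/35 ≈ 16385.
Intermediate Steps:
(177 + (159/(-140) - 104))*228 = (177 + (159*(-1/140) - 104))*228 = (177 + (-159/140 - 104))*228 = (177 - 14719/140)*228 = (10061/140)*228 = 573477/35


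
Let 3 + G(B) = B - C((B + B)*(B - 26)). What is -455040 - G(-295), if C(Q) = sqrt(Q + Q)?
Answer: -454742 + 2*sqrt(94695) ≈ -4.5413e+5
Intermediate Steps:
C(Q) = sqrt(2)*sqrt(Q) (C(Q) = sqrt(2*Q) = sqrt(2)*sqrt(Q))
G(B) = -3 + B - 2*sqrt(B*(-26 + B)) (G(B) = -3 + (B - sqrt(2)*sqrt((B + B)*(B - 26))) = -3 + (B - sqrt(2)*sqrt((2*B)*(-26 + B))) = -3 + (B - sqrt(2)*sqrt(2*B*(-26 + B))) = -3 + (B - sqrt(2)*sqrt(2)*sqrt(B*(-26 + B))) = -3 + (B - 2*sqrt(B*(-26 + B))) = -3 + B - 2*sqrt(B*(-26 + B)))
-455040 - G(-295) = -455040 - (-3 - 295 - 2*sqrt(94695)) = -455040 - (-298 - 2*sqrt(94695)) = -455040 + (298 + 2*sqrt(94695)) = -454742 + 2*sqrt(94695)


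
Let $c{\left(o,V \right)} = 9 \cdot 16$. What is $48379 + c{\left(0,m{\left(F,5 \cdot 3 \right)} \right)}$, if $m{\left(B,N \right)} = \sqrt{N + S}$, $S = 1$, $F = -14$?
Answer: $48523$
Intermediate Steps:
$m{\left(B,N \right)} = \sqrt{1 + N}$ ($m{\left(B,N \right)} = \sqrt{N + 1} = \sqrt{1 + N}$)
$c{\left(o,V \right)} = 144$
$48379 + c{\left(0,m{\left(F,5 \cdot 3 \right)} \right)} = 48379 + 144 = 48523$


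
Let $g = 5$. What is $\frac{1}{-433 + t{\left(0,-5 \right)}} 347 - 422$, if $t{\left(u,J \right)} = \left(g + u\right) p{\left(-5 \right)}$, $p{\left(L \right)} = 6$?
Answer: $- \frac{170413}{403} \approx -422.86$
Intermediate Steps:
$t{\left(u,J \right)} = 30 + 6 u$ ($t{\left(u,J \right)} = \left(5 + u\right) 6 = 30 + 6 u$)
$\frac{1}{-433 + t{\left(0,-5 \right)}} 347 - 422 = \frac{1}{-433 + \left(30 + 6 \cdot 0\right)} 347 - 422 = \frac{1}{-433 + \left(30 + 0\right)} 347 - 422 = \frac{1}{-433 + 30} \cdot 347 - 422 = \frac{1}{-403} \cdot 347 - 422 = \left(- \frac{1}{403}\right) 347 - 422 = - \frac{347}{403} - 422 = - \frac{170413}{403}$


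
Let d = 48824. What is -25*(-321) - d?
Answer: -40799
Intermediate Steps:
-25*(-321) - d = -25*(-321) - 1*48824 = 8025 - 48824 = -40799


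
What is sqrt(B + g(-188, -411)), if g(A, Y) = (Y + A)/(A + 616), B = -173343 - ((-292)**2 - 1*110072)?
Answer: 9*I*sqrt(83979913)/214 ≈ 385.4*I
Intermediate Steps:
B = -148535 (B = -173343 - (85264 - 110072) = -173343 - 1*(-24808) = -173343 + 24808 = -148535)
g(A, Y) = (A + Y)/(616 + A)
sqrt(B + g(-188, -411)) = sqrt(-148535 + (-188 - 411)/(616 - 188)) = sqrt(-148535 - 599/428) = sqrt(-63573579/428) = 9*I*sqrt(83979913)/214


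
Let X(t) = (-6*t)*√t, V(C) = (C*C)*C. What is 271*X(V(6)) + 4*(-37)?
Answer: -148 - 2107296*√6 ≈ -5.1620e+6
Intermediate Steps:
V(C) = C³ (V(C) = C²*C = C³)
X(t) = -6*t^(3/2)
271*X(V(6)) + 4*(-37) = 271*(-6*1296*√6) + 4*(-37) = 271*(-7776*√6) - 148 = -2107296*√6 - 148 = -148 - 2107296*√6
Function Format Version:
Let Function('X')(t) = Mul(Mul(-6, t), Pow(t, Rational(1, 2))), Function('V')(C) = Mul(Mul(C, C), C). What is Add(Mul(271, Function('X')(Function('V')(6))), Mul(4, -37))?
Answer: Add(-148, Mul(-2107296, Pow(6, Rational(1, 2)))) ≈ -5.1620e+6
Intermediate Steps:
Function('V')(C) = Pow(C, 3) (Function('V')(C) = Mul(Pow(C, 2), C) = Pow(C, 3))
Function('X')(t) = Mul(-6, Pow(t, Rational(3, 2)))
Add(Mul(271, Function('X')(Function('V')(6))), Mul(4, -37)) = Add(Mul(271, Mul(-6, Pow(Pow(6, 3), Rational(3, 2)))), Mul(4, -37)) = Add(Mul(271, Mul(-6, Pow(216, Rational(3, 2)))), -148) = Add(Mul(271, Mul(-6, Mul(1296, Pow(6, Rational(1, 2))))), -148) = Add(Mul(271, Mul(-7776, Pow(6, Rational(1, 2)))), -148) = Add(Mul(-2107296, Pow(6, Rational(1, 2))), -148) = Add(-148, Mul(-2107296, Pow(6, Rational(1, 2))))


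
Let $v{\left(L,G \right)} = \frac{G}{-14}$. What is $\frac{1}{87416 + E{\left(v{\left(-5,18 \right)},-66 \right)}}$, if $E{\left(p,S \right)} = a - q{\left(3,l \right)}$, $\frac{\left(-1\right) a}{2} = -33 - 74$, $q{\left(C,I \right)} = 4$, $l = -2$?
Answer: $\frac{1}{87626} \approx 1.1412 \cdot 10^{-5}$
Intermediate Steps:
$a = 214$ ($a = - 2 \left(-33 - 74\right) = \left(-2\right) \left(-107\right) = 214$)
$v{\left(L,G \right)} = - \frac{G}{14}$ ($v{\left(L,G \right)} = G \left(- \frac{1}{14}\right) = - \frac{G}{14}$)
$E{\left(p,S \right)} = 210$ ($E{\left(p,S \right)} = 214 - 4 = 210$)
$\frac{1}{87416 + E{\left(v{\left(-5,18 \right)},-66 \right)}} = \frac{1}{87416 + 210} = \frac{1}{87626}$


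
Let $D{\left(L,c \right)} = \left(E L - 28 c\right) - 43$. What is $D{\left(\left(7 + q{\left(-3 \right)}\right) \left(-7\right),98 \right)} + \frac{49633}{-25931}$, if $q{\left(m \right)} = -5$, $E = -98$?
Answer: $- \frac{36741998}{25931} \approx -1416.9$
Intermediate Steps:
$D{\left(L,c \right)} = -43 - 98 L - 28 c$ ($D{\left(L,c \right)} = \left(- 98 L - 28 c\right) - 43 = -43 - 98 L - 28 c$)
$D{\left(\left(7 + q{\left(-3 \right)}\right) \left(-7\right),98 \right)} + \frac{49633}{-25931} = \left(-43 - 98 \left(7 - 5\right) \left(-7\right) - 2744\right) + \frac{49633}{-25931} = \left(-43 - 98 \cdot 2 \left(-7\right) - 2744\right) + 49633 \left(- \frac{1}{25931}\right) = \left(-43 - -1372 - 2744\right) - \frac{49633}{25931} = \left(-43 + 1372 - 2744\right) - \frac{49633}{25931} = -1415 - \frac{49633}{25931} = - \frac{36741998}{25931}$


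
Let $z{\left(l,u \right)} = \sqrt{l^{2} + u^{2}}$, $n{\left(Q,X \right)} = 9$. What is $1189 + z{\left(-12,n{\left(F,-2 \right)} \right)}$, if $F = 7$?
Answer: $1204$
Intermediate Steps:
$1189 + z{\left(-12,n{\left(F,-2 \right)} \right)} = 1189 + \sqrt{\left(-12\right)^{2} + 9^{2}} = 1189 + \sqrt{144 + 81} = 1189 + \sqrt{225} = 1189 + 15 = 1204$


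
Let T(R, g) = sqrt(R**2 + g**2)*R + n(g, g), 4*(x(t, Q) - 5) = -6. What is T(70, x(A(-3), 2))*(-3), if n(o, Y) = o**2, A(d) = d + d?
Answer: -147/4 - 735*sqrt(401) ≈ -14755.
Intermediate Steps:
A(d) = 2*d
x(t, Q) = 7/2 (x(t, Q) = 5 + (1/4)*(-6) = 5 - 3/2 = 7/2)
T(R, g) = g**2 + R*sqrt(R**2 + g**2) (T(R, g) = sqrt(R**2 + g**2)*R + g**2 = R*sqrt(R**2 + g**2) + g**2 = g**2 + R*sqrt(R**2 + g**2))
T(70, x(A(-3), 2))*(-3) = ((7/2)**2 + 70*sqrt(70**2 + (7/2)**2))*(-3) = (49/4 + 70*sqrt(4900 + 49/4))*(-3) = (49/4 + 70*sqrt(19649/4))*(-3) = (49/4 + 70*(7*sqrt(401)/2))*(-3) = (49/4 + 245*sqrt(401))*(-3) = -147/4 - 735*sqrt(401)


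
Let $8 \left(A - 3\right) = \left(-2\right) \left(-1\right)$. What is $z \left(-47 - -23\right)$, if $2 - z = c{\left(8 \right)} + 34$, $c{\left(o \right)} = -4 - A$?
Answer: $594$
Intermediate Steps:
$A = \frac{13}{4}$ ($A = 3 + \frac{\left(-2\right) \left(-1\right)}{8} = 3 + \frac{1}{8} \cdot 2 = 3 + \frac{1}{4} = \frac{13}{4} \approx 3.25$)
$c{\left(o \right)} = - \frac{29}{4}$ ($c{\left(o \right)} = -4 - \frac{13}{4} = - \frac{29}{4}$)
$z = - \frac{99}{4}$ ($z = 2 - \left(- \frac{29}{4} + 34\right) = 2 - \frac{107}{4} = - \frac{99}{4} \approx -24.75$)
$z \left(-47 - -23\right) = - \frac{99 \left(-47 - -23\right)}{4} = - \frac{99 \left(-47 + 23\right)}{4} = \left(- \frac{99}{4}\right) \left(-24\right) = 594$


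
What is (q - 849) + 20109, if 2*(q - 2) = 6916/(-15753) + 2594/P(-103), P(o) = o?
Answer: 31232943643/1622559 ≈ 19249.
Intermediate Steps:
q = -17542697/1622559 (q = 2 + (6916/(-15753) + 2594/(-103))/2 = 2 + (6916*(-1/15753) + 2594*(-1/103))/2 = 2 + (-6916/15753 - 2594/103)/2 = 2 + (½)*(-41575630/1622559) = 2 - 20787815/1622559 = -17542697/1622559 ≈ -10.812)
(q - 849) + 20109 = (-17542697/1622559 - 849) + 20109 = -1395095288/1622559 + 20109 = 31232943643/1622559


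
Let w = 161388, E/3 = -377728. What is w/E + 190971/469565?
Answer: 11718593787/44341962080 ≈ 0.26428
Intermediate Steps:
E = -1133184 (E = 3*(-377728) = -1133184)
w/E + 190971/469565 = 161388/(-1133184) + 190971/469565 = 161388*(-1/1133184) + 190971*(1/469565) = -13449/94432 + 190971/469565 = 11718593787/44341962080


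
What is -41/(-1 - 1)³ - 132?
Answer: -1015/8 ≈ -126.88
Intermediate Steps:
-41/(-1 - 1)³ - 132 = -41*(1/(-2))³ - 132 = -41*(1*(-½))³ - 132 = -41*(-½)³ - 132 = -41*(-⅛) - 132 = 41/8 - 132 = -1015/8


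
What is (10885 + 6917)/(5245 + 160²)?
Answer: 17802/30845 ≈ 0.57714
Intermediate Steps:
(10885 + 6917)/(5245 + 160²) = 17802/(5245 + 25600) = 17802/30845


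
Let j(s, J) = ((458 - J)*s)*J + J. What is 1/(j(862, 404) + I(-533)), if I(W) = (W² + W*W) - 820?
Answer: 1/19373154 ≈ 5.1618e-8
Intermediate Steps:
j(s, J) = J + J*s*(458 - J) (j(s, J) = (s*(458 - J))*J + J = J*s*(458 - J) + J = J + J*s*(458 - J))
I(W) = -820 + 2*W² (I(W) = (W² + W²) - 820 = 2*W² - 820 = -820 + 2*W²)
1/(j(862, 404) + I(-533)) = 1/(404*(1 + 458*862 - 1*404*862) + (-820 + 2*(-533)²)) = 1/(404*(1 + 394796 - 348248) + (-820 + 2*284089)) = 1/(404*46549 + (-820 + 568178)) = 1/(18805796 + 567358) = 1/19373154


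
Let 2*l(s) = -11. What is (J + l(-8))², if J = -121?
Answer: 64009/4 ≈ 16002.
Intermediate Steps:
l(s) = -11/2 (l(s) = (½)*(-11) = -11/2)
(J + l(-8))² = (-121 - 11/2)² = (-253/2)² = 64009/4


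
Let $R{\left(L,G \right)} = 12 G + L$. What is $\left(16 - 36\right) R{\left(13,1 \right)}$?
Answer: $-500$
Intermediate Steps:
$R{\left(L,G \right)} = L + 12 G$
$\left(16 - 36\right) R{\left(13,1 \right)} = \left(16 - 36\right) \left(13 + 12 \cdot 1\right) = - 20 \left(13 + 12\right) = \left(-20\right) 25 = -500$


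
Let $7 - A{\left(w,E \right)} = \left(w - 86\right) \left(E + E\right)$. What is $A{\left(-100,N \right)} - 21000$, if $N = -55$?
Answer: $-41453$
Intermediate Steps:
$A{\left(w,E \right)} = 7 - 2 E \left(-86 + w\right)$ ($A{\left(w,E \right)} = 7 - \left(w - 86\right) \left(E + E\right) = 7 - \left(-86 + w\right) 2 E = 7 - 2 E \left(-86 + w\right)$)
$A{\left(-100,N \right)} - 21000 = \left(7 + 172 \left(-55\right) - \left(-110\right) \left(-100\right)\right) - 21000 = \left(7 - 9460 - 11000\right) - 21000 = -20453 - 21000 = -41453$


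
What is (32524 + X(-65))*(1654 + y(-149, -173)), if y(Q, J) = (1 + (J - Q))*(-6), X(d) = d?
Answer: 58166528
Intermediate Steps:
y(Q, J) = -6 - 6*J + 6*Q (y(Q, J) = (1 + J - Q)*(-6) = -6 - 6*J + 6*Q)
(32524 + X(-65))*(1654 + y(-149, -173)) = (32524 - 65)*(1654 + (-6 - 6*(-173) + 6*(-149))) = 32459*(1654 + (-6 + 1038 - 894)) = 32459*(1654 + 138) = 32459*1792 = 58166528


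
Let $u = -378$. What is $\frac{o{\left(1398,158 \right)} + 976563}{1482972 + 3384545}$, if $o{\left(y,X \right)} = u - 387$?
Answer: $\frac{975798}{4867517} \approx 0.20047$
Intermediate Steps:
$o{\left(y,X \right)} = -765$ ($o{\left(y,X \right)} = -378 - 387 = -765$)
$\frac{o{\left(1398,158 \right)} + 976563}{1482972 + 3384545} = \frac{-765 + 976563}{1482972 + 3384545} = \frac{975798}{4867517}$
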